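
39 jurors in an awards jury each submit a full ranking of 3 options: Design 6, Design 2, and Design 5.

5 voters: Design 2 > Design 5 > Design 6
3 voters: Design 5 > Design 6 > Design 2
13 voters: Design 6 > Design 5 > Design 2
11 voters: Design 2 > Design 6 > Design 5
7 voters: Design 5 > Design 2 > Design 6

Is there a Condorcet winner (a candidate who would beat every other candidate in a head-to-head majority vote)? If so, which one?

Head-to-head results (39 voters total):
Design 6 vs Design 2: Design 2 wins 23–16.
Design 6 vs Design 5: Design 6 wins 24–15.
Design 2 vs Design 5: Design 5 wins 23–16.
No candidate beats all others: Design 6 beats Design 5 beats Design 2 beats Design 6, a majority cycle.

No Condorcet winner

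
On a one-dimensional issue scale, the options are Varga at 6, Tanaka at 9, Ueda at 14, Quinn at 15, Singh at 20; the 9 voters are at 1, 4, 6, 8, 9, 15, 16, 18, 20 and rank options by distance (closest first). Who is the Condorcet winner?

With single-peaked preferences on a line, the Condorcet winner is the candidate closest to the median voter.
The median voter (position 9) is closest to Tanaka at 9.
Check: Tanaka vs Quinn — voters closer to Tanaka: 5 of 9.

Tanaka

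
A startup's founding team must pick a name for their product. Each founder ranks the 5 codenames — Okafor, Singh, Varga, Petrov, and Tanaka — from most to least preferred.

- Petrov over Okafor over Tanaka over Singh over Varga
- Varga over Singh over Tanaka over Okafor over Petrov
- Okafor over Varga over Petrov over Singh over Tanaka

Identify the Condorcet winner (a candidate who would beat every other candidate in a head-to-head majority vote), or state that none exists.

Okafor

Head-to-head results (3 voters total):
Okafor vs Singh: Okafor wins 2–1.
Okafor vs Varga: Okafor wins 2–1.
Okafor vs Petrov: Okafor wins 2–1.
Okafor vs Tanaka: Okafor wins 2–1.
Singh vs Varga: Varga wins 2–1.
Singh vs Petrov: Petrov wins 2–1.
Singh vs Tanaka: Singh wins 2–1.
Varga vs Petrov: Varga wins 2–1.
Varga vs Tanaka: Varga wins 2–1.
Petrov vs Tanaka: Petrov wins 2–1.
Okafor beats each rival — Singh (2–1), Varga (2–1), Petrov (2–1), Tanaka (2–1) — so Okafor is the Condorcet winner.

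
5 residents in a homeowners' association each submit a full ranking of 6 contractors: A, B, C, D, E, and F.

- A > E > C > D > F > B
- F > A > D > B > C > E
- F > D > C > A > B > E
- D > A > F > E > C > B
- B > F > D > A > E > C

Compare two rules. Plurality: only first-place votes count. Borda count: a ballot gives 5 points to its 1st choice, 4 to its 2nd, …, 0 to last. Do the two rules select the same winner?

Plurality first-place counts: A 1, B 1, C 0, D 1, E 0, F 2 → F.
Borda totals: A 17, B 8, C 8, D 17, E 7, F 18 → F.
The two rules agree on F.

Yes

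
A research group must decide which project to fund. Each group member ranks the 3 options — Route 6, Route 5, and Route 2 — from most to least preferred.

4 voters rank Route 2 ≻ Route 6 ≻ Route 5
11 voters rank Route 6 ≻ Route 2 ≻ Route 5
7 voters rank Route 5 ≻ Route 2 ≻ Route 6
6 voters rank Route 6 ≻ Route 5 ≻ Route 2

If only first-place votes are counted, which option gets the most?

First-place vote totals:
  Route 6: 17
  Route 5: 7
  Route 2: 4
Route 6 has the most first-place votes.

Route 6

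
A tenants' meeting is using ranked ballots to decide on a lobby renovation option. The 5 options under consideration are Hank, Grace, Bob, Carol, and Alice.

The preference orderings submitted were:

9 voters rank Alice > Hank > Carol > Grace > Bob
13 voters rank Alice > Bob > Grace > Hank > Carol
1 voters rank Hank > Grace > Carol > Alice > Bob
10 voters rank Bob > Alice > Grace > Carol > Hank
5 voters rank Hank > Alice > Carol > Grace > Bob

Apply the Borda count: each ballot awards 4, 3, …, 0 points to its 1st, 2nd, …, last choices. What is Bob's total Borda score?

Borda scores:
  Hank: 9·3 + 13·1 + 4 + 10·0 + 5·4 = 64
  Grace: 9·1 + 13·2 + 3 + 10·2 + 5·1 = 63
  Bob: 9·0 + 13·3 + 0 + 10·4 + 5·0 = 79
  Carol: 9·2 + 13·0 + 2 + 10·1 + 5·2 = 40
  Alice: 9·4 + 13·4 + 1 + 10·3 + 5·3 = 134

79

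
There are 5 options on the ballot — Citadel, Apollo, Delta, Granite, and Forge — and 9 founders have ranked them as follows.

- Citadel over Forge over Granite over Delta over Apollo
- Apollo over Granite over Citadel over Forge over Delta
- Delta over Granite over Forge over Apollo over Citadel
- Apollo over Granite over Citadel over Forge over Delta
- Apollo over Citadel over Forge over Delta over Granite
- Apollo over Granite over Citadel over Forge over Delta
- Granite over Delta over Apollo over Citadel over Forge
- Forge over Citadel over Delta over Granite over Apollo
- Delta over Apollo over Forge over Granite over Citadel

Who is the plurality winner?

Apollo

First-place vote totals:
  Citadel: 1
  Apollo: 4
  Delta: 2
  Granite: 1
  Forge: 1
Apollo has the most first-place votes.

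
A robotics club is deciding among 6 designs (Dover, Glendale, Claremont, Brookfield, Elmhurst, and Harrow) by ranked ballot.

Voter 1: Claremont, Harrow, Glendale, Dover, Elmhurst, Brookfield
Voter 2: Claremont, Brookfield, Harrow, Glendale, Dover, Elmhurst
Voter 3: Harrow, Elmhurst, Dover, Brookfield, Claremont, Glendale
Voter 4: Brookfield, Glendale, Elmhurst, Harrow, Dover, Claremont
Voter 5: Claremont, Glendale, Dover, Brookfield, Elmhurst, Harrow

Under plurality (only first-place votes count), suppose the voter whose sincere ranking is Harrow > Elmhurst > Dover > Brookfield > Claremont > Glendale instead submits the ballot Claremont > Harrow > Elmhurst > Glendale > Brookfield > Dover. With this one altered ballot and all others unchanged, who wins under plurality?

Claremont

First-place totals with the altered ballot: Dover 0, Glendale 0, Claremont 4, Brookfield 1, Elmhurst 0, Harrow 0.
The winner is unchanged: still Claremont.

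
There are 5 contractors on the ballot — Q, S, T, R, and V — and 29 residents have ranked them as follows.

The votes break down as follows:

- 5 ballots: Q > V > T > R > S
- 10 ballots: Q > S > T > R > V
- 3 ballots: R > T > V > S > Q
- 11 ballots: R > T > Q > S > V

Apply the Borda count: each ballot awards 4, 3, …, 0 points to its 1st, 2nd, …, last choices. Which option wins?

Q

Borda scores:
  Q: 5·4 + 10·4 + 3·0 + 11·2 = 82
  S: 5·0 + 10·3 + 3·1 + 11·1 = 44
  T: 5·2 + 10·2 + 3·3 + 11·3 = 72
  R: 5·1 + 10·1 + 3·4 + 11·4 = 71
  V: 5·3 + 10·0 + 3·2 + 11·0 = 21
Q has the highest total.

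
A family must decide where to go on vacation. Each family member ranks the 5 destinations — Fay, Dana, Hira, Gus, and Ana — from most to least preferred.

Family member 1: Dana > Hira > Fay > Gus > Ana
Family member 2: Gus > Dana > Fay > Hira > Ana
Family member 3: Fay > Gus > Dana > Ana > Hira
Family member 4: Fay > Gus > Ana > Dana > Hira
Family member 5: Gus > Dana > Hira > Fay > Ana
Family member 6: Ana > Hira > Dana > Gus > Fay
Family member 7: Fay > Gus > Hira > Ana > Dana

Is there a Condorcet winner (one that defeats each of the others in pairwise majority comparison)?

No

Head-to-head results (7 voters total):
Fay vs Dana: Dana wins 4–3.
Fay vs Hira: Fay wins 4–3.
Fay vs Gus: Fay wins 4–3.
Fay vs Ana: Fay wins 6–1.
Dana vs Hira: Dana wins 5–2.
Dana vs Gus: Gus wins 5–2.
Dana vs Ana: Dana wins 4–3.
Hira vs Gus: Gus wins 5–2.
Hira vs Ana: Hira wins 4–3.
Gus vs Ana: Gus wins 6–1.
No candidate beats all others: Fay beats Gus beats Dana beats Fay, a majority cycle.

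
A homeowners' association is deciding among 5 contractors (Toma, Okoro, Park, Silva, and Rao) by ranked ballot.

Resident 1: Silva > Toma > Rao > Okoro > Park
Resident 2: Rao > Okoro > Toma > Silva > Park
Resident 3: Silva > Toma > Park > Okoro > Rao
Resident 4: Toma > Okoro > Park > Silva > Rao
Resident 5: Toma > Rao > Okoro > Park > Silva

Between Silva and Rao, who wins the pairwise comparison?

Ballots ranking Silva above Rao: 3.
Ballots ranking Rao above Silva: 2.
Silva wins the head-to-head, 3–2.

Silva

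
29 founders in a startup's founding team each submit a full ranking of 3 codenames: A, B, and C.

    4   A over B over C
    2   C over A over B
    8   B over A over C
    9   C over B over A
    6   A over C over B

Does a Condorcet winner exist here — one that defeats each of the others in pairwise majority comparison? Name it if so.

None — there is no Condorcet winner

Head-to-head results (29 voters total):
A vs B: B wins 17–12.
A vs C: A wins 18–11.
B vs C: C wins 17–12.
No candidate beats all others: A beats C beats B beats A, a majority cycle.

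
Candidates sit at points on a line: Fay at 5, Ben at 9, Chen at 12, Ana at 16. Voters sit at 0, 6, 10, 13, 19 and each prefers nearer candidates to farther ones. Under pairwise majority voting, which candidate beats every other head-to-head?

Ben

With single-peaked preferences on a line, the Condorcet winner is the candidate closest to the median voter.
The median voter (position 10) is closest to Ben at 9.
Check: Ben vs Fay — voters closer to Ben: 3 of 5.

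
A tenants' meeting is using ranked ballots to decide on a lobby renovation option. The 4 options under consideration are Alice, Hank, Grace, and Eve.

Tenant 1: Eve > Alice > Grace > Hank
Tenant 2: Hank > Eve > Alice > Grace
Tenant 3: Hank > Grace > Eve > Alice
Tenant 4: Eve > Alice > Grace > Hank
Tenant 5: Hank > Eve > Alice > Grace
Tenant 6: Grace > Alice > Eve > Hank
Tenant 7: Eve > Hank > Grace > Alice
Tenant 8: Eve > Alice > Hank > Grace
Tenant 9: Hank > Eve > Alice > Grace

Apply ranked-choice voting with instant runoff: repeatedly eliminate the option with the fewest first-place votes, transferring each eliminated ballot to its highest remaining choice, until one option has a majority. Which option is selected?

Round 1: Hank 4, Eve 4, Grace 1, Alice 0. Alice has the fewest and is eliminated.
Round 2: Hank 4, Eve 4, Grace 1. Grace has the fewest and is eliminated.
Round 3: Eve 5, Hank 4. Eve has a majority.

Eve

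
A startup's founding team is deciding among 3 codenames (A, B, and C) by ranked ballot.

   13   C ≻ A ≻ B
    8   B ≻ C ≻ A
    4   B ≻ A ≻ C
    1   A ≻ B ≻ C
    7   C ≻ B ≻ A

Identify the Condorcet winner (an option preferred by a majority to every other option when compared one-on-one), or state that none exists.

C

Head-to-head results (33 voters total):
A vs B: B wins 19–14.
A vs C: C wins 28–5.
B vs C: C wins 20–13.
C beats each rival — A (28–5), B (20–13) — so C is the Condorcet winner.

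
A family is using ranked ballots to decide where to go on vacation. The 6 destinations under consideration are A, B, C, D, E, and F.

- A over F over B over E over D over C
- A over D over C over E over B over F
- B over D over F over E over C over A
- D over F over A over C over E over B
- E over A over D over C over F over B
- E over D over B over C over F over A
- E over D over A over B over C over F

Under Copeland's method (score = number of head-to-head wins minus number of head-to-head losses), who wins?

E

Pairwise results:
  A vs B: A wins 5–2.
  A vs C: A wins 5–2.
  A vs D: D wins 4–3.
  A vs E: E wins 4–3.
  A vs F: A wins 4–3.
  B vs C: B wins 4–3.
  B vs D: D wins 5–2.
  B vs E: E wins 5–2.
  B vs F: B wins 4–3.
  C vs D: D wins 7–0.
  C vs E: E wins 5–2.
  C vs F: C wins 4–3.
  D vs E: E wins 4–3.
  D vs F: D wins 6–1.
  E vs F: E wins 4–3.
Copeland scores (wins − losses):
  A: 3 − 2 = 1
  B: 2 − 3 = -1
  C: 1 − 4 = -3
  D: 4 − 1 = 3
  E: 5 − 0 = 5
  F: 0 − 5 = -5
E has the best Copeland score.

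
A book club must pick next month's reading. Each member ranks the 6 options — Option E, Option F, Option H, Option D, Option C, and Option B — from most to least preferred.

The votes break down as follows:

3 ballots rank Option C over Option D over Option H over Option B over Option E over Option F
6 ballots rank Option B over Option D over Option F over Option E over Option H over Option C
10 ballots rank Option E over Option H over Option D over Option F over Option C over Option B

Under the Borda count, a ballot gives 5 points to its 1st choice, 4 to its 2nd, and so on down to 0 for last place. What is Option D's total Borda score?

Borda scores:
  Option E: 3·1 + 6·2 + 10·5 = 65
  Option F: 3·0 + 6·3 + 10·2 = 38
  Option H: 3·3 + 6·1 + 10·4 = 55
  Option D: 3·4 + 6·4 + 10·3 = 66
  Option C: 3·5 + 6·0 + 10·1 = 25
  Option B: 3·2 + 6·5 + 10·0 = 36

66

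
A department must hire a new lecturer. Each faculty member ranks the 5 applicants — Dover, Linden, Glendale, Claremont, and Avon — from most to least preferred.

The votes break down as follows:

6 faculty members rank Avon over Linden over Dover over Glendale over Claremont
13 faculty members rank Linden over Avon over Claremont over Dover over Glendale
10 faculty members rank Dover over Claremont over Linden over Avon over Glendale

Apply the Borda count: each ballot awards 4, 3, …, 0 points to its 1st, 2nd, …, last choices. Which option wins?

Borda scores:
  Dover: 6·2 + 13·1 + 10·4 = 65
  Linden: 6·3 + 13·4 + 10·2 = 90
  Glendale: 6·1 + 13·0 + 10·0 = 6
  Claremont: 6·0 + 13·2 + 10·3 = 56
  Avon: 6·4 + 13·3 + 10·1 = 73
Linden has the highest total.

Linden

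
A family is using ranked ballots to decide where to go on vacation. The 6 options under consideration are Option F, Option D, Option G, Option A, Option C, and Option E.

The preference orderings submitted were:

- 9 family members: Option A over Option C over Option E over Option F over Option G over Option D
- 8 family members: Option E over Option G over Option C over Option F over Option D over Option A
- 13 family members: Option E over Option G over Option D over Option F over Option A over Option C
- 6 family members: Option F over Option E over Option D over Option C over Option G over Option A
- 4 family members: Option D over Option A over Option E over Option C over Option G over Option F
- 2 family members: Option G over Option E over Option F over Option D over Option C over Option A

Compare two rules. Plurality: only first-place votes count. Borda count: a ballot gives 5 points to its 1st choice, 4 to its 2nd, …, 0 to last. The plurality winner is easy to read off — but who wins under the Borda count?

Plurality first-place counts: Option F 6, Option D 4, Option G 2, Option A 9, Option C 0, Option E 21 → Option E.
Borda totals: Option F 96, Option D 89, Option G 113, Option A 74, Option C 82, Option E 176 → Option E.

Option E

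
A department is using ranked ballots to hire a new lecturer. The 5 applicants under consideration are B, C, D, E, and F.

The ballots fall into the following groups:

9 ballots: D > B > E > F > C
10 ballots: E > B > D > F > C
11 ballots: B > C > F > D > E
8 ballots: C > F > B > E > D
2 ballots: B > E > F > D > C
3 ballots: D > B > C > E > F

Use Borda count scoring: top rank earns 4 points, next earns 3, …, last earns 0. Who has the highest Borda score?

B

Borda scores:
  B: 9·3 + 10·3 + 11·4 + 8·2 + 2·4 + 3·3 = 134
  C: 9·0 + 10·0 + 11·3 + 8·4 + 2·0 + 3·2 = 71
  D: 9·4 + 10·2 + 11·1 + 8·0 + 2·1 + 3·4 = 81
  E: 9·2 + 10·4 + 11·0 + 8·1 + 2·3 + 3·1 = 75
  F: 9·1 + 10·1 + 11·2 + 8·3 + 2·2 + 3·0 = 69
B has the highest total.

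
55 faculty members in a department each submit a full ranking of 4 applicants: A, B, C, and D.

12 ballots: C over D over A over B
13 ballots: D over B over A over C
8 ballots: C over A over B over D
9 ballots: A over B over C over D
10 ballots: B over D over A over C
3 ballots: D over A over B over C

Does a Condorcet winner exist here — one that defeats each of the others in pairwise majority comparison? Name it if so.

None — there is no Condorcet winner

Head-to-head results (55 voters total):
A vs B: A wins 32–23.
A vs C: A wins 35–20.
A vs D: D wins 38–17.
B vs C: B wins 35–20.
B vs D: D wins 28–27.
C vs D: C wins 29–26.
No candidate beats all others: A beats C beats D beats A, a majority cycle.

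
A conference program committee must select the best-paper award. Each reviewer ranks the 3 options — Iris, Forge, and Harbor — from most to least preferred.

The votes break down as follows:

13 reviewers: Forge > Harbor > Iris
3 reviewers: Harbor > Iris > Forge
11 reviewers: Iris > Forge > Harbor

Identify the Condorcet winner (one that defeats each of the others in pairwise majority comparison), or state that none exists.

Head-to-head results (27 voters total):
Iris vs Forge: Iris wins 14–13.
Iris vs Harbor: Harbor wins 16–11.
Forge vs Harbor: Forge wins 24–3.
No candidate beats all others: Iris beats Forge beats Harbor beats Iris, a majority cycle.

There is no Condorcet winner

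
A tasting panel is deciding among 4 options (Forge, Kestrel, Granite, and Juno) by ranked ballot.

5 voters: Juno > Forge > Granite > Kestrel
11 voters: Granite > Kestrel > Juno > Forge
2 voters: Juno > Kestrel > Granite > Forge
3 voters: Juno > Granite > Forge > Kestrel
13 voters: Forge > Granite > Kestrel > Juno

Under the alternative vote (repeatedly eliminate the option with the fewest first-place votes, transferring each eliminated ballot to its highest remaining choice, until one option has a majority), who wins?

Round 1: Forge 13, Granite 11, Juno 10, Kestrel 0. Kestrel has the fewest and is eliminated.
Round 2: Forge 13, Granite 11, Juno 10. Juno has the fewest and is eliminated.
Round 3: Forge 18, Granite 16. Forge has a majority.

Forge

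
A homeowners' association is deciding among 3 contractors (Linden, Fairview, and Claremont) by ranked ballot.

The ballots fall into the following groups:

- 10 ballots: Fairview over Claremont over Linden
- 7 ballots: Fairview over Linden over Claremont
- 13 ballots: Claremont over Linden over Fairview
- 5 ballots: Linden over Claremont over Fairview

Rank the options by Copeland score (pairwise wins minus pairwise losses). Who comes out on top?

Claremont

Pairwise results:
  Linden vs Fairview: Linden wins 18–17.
  Linden vs Claremont: Claremont wins 23–12.
  Fairview vs Claremont: Claremont wins 18–17.
Copeland scores (wins − losses):
  Linden: 1 − 1 = 0
  Fairview: 0 − 2 = -2
  Claremont: 2 − 0 = 2
Claremont has the best Copeland score.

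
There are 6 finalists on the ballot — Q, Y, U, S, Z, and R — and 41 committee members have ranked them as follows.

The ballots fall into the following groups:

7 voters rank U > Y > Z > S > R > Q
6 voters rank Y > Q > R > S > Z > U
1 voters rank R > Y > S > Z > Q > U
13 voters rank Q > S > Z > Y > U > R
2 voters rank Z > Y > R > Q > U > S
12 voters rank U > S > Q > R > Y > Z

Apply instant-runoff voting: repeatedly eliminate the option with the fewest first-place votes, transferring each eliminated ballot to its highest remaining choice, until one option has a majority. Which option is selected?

Q

Round 1: U 19, Q 13, Y 6, Z 2, R 1, S 0. S has the fewest and is eliminated.
Round 2: U 19, Q 13, Y 6, Z 2, R 1. R has the fewest and is eliminated.
Round 3: U 19, Q 13, Y 7, Z 2. Z has the fewest and is eliminated.
Round 4: U 19, Q 13, Y 9. Y has the fewest and is eliminated.
Round 5: Q 22, U 19. Q has a majority.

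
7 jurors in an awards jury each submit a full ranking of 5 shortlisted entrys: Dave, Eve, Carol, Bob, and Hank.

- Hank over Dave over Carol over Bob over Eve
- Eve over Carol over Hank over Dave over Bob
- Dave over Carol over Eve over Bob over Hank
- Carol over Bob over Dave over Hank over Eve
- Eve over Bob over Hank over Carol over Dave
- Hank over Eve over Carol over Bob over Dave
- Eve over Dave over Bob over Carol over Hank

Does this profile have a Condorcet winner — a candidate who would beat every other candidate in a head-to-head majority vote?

Yes

Head-to-head results (7 voters total):
Dave vs Eve: Eve wins 4–3.
Dave vs Carol: Carol wins 4–3.
Dave vs Bob: Dave wins 4–3.
Dave vs Hank: Hank wins 4–3.
Eve vs Carol: Eve wins 4–3.
Eve vs Bob: Eve wins 5–2.
Eve vs Hank: Eve wins 4–3.
Carol vs Bob: Carol wins 5–2.
Carol vs Hank: Carol wins 4–3.
Bob vs Hank: Bob wins 4–3.
Eve beats each rival — Dave (4–3), Carol (4–3), Bob (5–2), Hank (4–3) — so Eve is the Condorcet winner.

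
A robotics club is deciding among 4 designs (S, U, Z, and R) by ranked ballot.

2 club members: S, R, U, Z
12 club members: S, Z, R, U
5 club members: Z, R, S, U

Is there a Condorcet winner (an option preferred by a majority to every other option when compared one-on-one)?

Head-to-head results (19 voters total):
S vs U: S wins 19–0.
S vs Z: S wins 14–5.
S vs R: S wins 14–5.
U vs Z: Z wins 17–2.
U vs R: R wins 19–0.
Z vs R: Z wins 17–2.
S beats each rival — U (19–0), Z (14–5), R (14–5) — so S is the Condorcet winner.

Yes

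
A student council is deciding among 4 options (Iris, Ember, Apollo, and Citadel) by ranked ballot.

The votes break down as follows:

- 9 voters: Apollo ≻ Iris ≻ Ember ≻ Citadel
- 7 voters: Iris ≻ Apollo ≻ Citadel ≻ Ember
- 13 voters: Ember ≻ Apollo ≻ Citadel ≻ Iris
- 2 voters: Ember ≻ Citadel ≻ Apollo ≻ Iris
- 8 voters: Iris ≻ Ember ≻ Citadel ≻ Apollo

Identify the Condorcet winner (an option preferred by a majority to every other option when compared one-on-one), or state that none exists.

Head-to-head results (39 voters total):
Iris vs Ember: Iris wins 24–15.
Iris vs Apollo: Apollo wins 24–15.
Iris vs Citadel: Iris wins 24–15.
Ember vs Apollo: Ember wins 23–16.
Ember vs Citadel: Ember wins 32–7.
Apollo vs Citadel: Apollo wins 29–10.
No candidate beats all others: Iris beats Ember beats Apollo beats Iris, a majority cycle.

There is no Condorcet winner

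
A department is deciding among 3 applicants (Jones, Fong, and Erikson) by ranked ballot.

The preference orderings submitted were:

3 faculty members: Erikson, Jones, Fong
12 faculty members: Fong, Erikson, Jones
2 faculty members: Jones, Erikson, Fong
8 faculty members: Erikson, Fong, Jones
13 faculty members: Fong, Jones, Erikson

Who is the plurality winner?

Fong

First-place vote totals:
  Jones: 2
  Fong: 25
  Erikson: 11
Fong has the most first-place votes.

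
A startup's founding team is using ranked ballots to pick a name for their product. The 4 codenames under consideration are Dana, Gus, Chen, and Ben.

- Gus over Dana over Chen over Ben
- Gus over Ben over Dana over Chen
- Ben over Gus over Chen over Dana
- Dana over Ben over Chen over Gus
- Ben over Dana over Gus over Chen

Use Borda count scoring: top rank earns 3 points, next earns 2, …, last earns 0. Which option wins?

Borda scores:
  Dana: 2 + 1 + 0 + 3 + 2 = 8
  Gus: 3 + 3 + 2 + 0 + 1 = 9
  Chen: 1 + 0 + 1 + 1 + 0 = 3
  Ben: 0 + 2 + 3 + 2 + 3 = 10
Ben has the highest total.

Ben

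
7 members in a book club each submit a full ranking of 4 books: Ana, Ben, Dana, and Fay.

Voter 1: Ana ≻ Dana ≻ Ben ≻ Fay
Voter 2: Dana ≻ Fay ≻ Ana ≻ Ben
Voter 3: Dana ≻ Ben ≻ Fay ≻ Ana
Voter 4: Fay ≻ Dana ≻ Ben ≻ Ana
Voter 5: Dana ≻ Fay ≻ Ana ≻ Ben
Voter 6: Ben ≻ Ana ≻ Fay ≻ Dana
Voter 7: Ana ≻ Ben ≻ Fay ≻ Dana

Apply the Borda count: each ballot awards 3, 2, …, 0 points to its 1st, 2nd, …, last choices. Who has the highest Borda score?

Dana

Borda scores:
  Ana: 3 + 1 + 0 + 0 + 1 + 2 + 3 = 10
  Ben: 1 + 0 + 2 + 1 + 0 + 3 + 2 = 9
  Dana: 2 + 3 + 3 + 2 + 3 + 0 + 0 = 13
  Fay: 0 + 2 + 1 + 3 + 2 + 1 + 1 = 10
Dana has the highest total.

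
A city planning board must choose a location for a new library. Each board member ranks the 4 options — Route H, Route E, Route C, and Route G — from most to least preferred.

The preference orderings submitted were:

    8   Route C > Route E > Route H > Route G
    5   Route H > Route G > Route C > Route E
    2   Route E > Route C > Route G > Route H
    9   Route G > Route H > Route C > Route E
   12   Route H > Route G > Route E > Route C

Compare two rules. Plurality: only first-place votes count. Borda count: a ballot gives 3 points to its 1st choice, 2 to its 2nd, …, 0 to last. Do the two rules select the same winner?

Plurality first-place counts: Route H 17, Route E 2, Route C 8, Route G 9 → Route H.
Borda totals: Route H 77, Route E 34, Route C 42, Route G 63 → Route H.
The two rules agree on Route H.

Yes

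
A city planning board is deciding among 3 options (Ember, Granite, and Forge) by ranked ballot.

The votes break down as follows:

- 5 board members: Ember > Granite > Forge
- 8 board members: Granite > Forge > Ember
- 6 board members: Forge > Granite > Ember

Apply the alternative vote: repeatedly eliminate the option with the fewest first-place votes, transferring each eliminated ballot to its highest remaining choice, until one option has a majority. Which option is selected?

Granite

Round 1: Granite 8, Forge 6, Ember 5. Ember has the fewest and is eliminated.
Round 2: Granite 13, Forge 6. Granite has a majority.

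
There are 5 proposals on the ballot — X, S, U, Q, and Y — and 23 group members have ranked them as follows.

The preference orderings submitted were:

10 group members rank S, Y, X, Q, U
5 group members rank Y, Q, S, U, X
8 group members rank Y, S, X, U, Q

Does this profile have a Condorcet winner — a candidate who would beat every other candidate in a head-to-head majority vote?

Yes

Head-to-head results (23 voters total):
X vs S: S wins 23–0.
X vs U: X wins 18–5.
X vs Q: X wins 18–5.
X vs Y: Y wins 23–0.
S vs U: S wins 23–0.
S vs Q: S wins 18–5.
S vs Y: Y wins 13–10.
U vs Q: Q wins 15–8.
U vs Y: Y wins 23–0.
Q vs Y: Y wins 23–0.
Y beats each rival — X (23–0), S (13–10), U (23–0), Q (23–0) — so Y is the Condorcet winner.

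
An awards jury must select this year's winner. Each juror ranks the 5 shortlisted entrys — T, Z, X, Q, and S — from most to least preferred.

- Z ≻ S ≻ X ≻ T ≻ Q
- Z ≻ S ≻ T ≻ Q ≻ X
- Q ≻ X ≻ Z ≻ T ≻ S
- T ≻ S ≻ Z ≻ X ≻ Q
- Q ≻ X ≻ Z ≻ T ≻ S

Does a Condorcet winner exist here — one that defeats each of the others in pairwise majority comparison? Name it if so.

Z

Head-to-head results (5 voters total):
T vs Z: Z wins 4–1.
T vs X: X wins 3–2.
T vs Q: T wins 3–2.
T vs S: T wins 3–2.
Z vs X: Z wins 3–2.
Z vs Q: Z wins 3–2.
Z vs S: Z wins 4–1.
X vs Q: Q wins 3–2.
X vs S: S wins 3–2.
Q vs S: S wins 3–2.
Z beats each rival — T (4–1), X (3–2), Q (3–2), S (4–1) — so Z is the Condorcet winner.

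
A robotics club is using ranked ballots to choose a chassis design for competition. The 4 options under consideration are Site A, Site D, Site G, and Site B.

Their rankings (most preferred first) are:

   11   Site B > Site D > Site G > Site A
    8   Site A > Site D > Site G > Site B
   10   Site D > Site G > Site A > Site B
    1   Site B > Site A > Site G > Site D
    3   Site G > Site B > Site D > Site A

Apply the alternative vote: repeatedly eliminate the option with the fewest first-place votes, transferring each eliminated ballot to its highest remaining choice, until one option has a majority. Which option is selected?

Site D

Round 1: Site B 12, Site D 10, Site A 8, Site G 3. Site G has the fewest and is eliminated.
Round 2: Site B 15, Site D 10, Site A 8. Site A has the fewest and is eliminated.
Round 3: Site D 18, Site B 15. Site D has a majority.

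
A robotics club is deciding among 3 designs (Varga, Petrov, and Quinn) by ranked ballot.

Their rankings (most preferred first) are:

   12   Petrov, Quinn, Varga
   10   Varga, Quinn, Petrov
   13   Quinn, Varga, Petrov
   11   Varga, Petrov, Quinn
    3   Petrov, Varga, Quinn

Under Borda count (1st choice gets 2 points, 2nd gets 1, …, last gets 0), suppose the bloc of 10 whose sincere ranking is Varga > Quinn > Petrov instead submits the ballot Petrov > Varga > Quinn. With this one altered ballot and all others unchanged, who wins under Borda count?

Petrov

Borda totals with the altered ballot: Varga 48, Petrov 61, Quinn 38.
The switch changes the winner from Varga to Petrov.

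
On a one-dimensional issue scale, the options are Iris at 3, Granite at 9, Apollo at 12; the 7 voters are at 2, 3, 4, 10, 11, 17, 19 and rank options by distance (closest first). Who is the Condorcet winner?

Granite

With single-peaked preferences on a line, the Condorcet winner is the candidate closest to the median voter.
The median voter (position 10) is closest to Granite at 9.
Check: Granite vs Iris — voters closer to Granite: 4 of 7.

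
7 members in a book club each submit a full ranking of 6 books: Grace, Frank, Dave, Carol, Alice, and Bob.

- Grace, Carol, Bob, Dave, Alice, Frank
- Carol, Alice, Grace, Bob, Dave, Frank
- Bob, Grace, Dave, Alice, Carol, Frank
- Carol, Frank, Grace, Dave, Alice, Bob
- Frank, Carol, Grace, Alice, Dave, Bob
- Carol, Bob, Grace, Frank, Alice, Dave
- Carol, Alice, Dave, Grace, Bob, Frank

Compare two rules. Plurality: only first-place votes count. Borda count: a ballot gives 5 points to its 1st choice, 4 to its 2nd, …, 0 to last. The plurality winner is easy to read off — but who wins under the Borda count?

Carol

Plurality first-place counts: Grace 1, Frank 1, Dave 0, Carol 4, Alice 0, Bob 1 → Carol.
Borda totals: Grace 23, Frank 11, Dave 12, Carol 29, Alice 15, Bob 15 → Carol.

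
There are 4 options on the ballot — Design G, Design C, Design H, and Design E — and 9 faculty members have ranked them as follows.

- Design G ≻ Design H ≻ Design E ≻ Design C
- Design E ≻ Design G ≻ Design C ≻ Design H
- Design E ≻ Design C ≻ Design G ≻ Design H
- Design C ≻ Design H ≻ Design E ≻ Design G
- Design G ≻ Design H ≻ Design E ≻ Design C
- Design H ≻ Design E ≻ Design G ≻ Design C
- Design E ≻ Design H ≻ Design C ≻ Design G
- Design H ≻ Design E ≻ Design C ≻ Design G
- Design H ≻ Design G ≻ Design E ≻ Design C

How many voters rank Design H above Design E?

Ballots ranking Design H above Design E: 6.
Ballots ranking Design E above Design H: 3.
So 6 of 9 voters prefer Design H to Design E.

6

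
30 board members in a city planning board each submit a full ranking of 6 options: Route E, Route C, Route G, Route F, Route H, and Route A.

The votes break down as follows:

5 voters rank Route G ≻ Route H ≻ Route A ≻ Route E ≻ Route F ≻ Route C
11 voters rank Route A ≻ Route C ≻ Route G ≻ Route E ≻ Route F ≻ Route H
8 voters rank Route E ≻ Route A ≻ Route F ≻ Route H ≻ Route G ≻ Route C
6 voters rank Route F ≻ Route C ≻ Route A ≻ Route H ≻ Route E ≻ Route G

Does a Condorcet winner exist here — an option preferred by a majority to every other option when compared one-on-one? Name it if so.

Route A

Head-to-head results (30 voters total):
Route E vs Route C: Route C wins 17–13.
Route E vs Route G: Route G wins 16–14.
Route E vs Route F: Route E wins 24–6.
Route E vs Route H: Route E wins 19–11.
Route E vs Route A: Route A wins 22–8.
Route C vs Route G: Route C wins 17–13.
Route C vs Route F: Route F wins 19–11.
Route C vs Route H: Route C wins 17–13.
Route C vs Route A: Route A wins 24–6.
Route G vs Route F: Route G wins 16–14.
Route G vs Route H: Route G wins 16–14.
Route G vs Route A: Route A wins 25–5.
Route F vs Route H: Route F wins 25–5.
Route F vs Route A: Route A wins 24–6.
Route H vs Route A: Route A wins 25–5.
Route A beats each rival — Route E (22–8), Route C (24–6), Route G (25–5), Route F (24–6), Route H (25–5) — so Route A is the Condorcet winner.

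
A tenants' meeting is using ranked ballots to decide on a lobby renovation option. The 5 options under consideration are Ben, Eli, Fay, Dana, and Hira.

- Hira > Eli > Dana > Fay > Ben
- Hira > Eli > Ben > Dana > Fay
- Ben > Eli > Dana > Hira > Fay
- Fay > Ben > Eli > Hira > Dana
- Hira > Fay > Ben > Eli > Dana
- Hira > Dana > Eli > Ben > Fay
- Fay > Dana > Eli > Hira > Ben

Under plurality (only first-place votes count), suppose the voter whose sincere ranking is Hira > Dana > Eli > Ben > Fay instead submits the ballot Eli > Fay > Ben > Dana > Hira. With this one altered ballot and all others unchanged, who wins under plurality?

First-place totals with the altered ballot: Ben 1, Eli 1, Fay 2, Dana 0, Hira 3.
The winner is unchanged: still Hira.

Hira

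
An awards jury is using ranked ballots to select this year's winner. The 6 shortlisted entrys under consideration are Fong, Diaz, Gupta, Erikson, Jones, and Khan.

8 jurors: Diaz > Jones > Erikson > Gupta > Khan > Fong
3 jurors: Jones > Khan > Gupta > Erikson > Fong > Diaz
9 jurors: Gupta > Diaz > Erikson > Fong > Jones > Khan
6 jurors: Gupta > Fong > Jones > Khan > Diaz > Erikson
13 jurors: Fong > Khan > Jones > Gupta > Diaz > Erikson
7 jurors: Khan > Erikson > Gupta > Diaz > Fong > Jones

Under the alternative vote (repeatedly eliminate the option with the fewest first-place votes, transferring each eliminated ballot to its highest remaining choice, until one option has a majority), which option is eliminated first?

Erikson

Round 1: Gupta 15, Fong 13, Diaz 8, Khan 7, Jones 3, Erikson 0. Erikson has the fewest and is eliminated.
Round 2: Gupta 15, Fong 13, Diaz 8, Khan 7, Jones 3. Jones has the fewest and is eliminated.
Round 3: Gupta 15, Fong 13, Khan 10, Diaz 8. Diaz has the fewest and is eliminated.
Round 4: Gupta 23, Fong 13, Khan 10. Khan has the fewest and is eliminated.
Round 5: Gupta 33, Fong 13. Gupta has a majority.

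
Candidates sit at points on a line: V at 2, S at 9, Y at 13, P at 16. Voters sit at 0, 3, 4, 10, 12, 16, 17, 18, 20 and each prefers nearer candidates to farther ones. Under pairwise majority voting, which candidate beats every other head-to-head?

With single-peaked preferences on a line, the Condorcet winner is the candidate closest to the median voter.
The median voter (position 12) is closest to Y at 13.
Check: Y vs V — voters closer to Y: 6 of 9.

Y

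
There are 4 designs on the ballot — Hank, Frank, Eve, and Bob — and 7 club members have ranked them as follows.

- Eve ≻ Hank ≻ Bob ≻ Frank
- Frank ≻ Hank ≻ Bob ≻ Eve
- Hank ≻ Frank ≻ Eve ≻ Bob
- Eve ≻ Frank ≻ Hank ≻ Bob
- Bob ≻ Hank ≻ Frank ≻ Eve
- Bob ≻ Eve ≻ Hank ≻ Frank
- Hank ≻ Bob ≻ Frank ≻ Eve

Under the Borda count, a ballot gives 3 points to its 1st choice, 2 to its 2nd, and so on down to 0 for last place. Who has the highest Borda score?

Borda scores:
  Hank: 2 + 2 + 3 + 1 + 2 + 1 + 3 = 14
  Frank: 0 + 3 + 2 + 2 + 1 + 0 + 1 = 9
  Eve: 3 + 0 + 1 + 3 + 0 + 2 + 0 = 9
  Bob: 1 + 1 + 0 + 0 + 3 + 3 + 2 = 10
Hank has the highest total.

Hank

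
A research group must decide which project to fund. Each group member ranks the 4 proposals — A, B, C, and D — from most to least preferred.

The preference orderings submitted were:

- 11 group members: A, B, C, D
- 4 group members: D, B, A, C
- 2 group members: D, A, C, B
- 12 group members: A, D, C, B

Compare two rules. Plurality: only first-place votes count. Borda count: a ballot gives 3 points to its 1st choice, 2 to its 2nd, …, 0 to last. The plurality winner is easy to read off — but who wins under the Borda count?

Plurality first-place counts: A 23, B 0, C 0, D 6 → A.
Borda totals: A 77, B 30, C 25, D 42 → A.

A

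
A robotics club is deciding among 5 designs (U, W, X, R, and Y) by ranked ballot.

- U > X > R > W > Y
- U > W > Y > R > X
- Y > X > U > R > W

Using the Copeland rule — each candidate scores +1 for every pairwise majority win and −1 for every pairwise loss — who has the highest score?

U

Pairwise results:
  U vs W: U wins 3–0.
  U vs X: U wins 2–1.
  U vs R: U wins 3–0.
  U vs Y: U wins 2–1.
  W vs X: X wins 2–1.
  W vs R: R wins 2–1.
  W vs Y: W wins 2–1.
  X vs R: X wins 2–1.
  X vs Y: Y wins 2–1.
  R vs Y: Y wins 2–1.
Copeland scores (wins − losses):
  U: 4 − 0 = 4
  W: 1 − 3 = -2
  X: 2 − 2 = 0
  R: 1 − 3 = -2
  Y: 2 − 2 = 0
U has the best Copeland score.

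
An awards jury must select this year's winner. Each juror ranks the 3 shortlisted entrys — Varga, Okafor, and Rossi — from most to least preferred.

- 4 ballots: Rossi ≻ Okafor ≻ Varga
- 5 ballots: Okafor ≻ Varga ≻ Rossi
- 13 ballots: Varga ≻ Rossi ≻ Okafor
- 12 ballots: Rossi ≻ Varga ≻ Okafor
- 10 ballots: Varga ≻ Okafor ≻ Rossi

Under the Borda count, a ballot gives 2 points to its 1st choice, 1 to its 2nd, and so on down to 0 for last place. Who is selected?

Borda scores:
  Varga: 4·0 + 5·1 + 13·2 + 12·1 + 10·2 = 63
  Okafor: 4·1 + 5·2 + 13·0 + 12·0 + 10·1 = 24
  Rossi: 4·2 + 5·0 + 13·1 + 12·2 + 10·0 = 45
Varga has the highest total.

Varga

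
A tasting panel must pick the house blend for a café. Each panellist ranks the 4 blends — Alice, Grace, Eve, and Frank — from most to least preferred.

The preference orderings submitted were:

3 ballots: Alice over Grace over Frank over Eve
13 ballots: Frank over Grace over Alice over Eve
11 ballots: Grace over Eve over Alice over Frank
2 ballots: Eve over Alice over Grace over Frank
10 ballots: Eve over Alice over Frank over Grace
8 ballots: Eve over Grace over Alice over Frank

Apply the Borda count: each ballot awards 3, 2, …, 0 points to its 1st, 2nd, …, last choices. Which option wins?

Borda scores:
  Alice: 3·3 + 13·1 + 11·1 + 2·2 + 10·2 + 8·1 = 65
  Grace: 3·2 + 13·2 + 11·3 + 2·1 + 10·0 + 8·2 = 83
  Eve: 3·0 + 13·0 + 11·2 + 2·3 + 10·3 + 8·3 = 82
  Frank: 3·1 + 13·3 + 11·0 + 2·0 + 10·1 + 8·0 = 52
Grace has the highest total.

Grace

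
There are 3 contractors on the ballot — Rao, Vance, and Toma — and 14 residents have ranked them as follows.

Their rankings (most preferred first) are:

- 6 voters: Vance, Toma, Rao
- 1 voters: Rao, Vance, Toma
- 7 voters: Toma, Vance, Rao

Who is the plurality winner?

Toma

First-place vote totals:
  Rao: 1
  Vance: 6
  Toma: 7
Toma has the most first-place votes.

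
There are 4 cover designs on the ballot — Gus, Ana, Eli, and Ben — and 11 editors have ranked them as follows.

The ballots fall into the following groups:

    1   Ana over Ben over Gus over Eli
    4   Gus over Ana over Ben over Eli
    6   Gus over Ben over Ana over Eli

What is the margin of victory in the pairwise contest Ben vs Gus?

9

Ballots ranking Ben above Gus: 1.
Ballots ranking Gus above Ben: 4+6 = 10.
Gus wins 10–1, a margin of 9.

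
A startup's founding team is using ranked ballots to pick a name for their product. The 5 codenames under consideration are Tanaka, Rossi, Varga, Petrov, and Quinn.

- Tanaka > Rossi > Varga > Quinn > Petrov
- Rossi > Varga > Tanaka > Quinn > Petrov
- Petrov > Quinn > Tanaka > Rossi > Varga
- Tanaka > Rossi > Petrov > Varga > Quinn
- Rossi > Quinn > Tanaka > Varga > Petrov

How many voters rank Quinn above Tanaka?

2

Ballots ranking Quinn above Tanaka: 2.
Ballots ranking Tanaka above Quinn: 3.
So 2 of 5 voters prefer Quinn to Tanaka.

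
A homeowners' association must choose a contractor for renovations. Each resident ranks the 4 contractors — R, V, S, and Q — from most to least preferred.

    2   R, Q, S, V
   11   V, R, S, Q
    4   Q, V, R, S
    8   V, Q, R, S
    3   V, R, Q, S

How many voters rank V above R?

26

Ballots ranking V above R: 11+4+8+3 = 26.
Ballots ranking R above V: 2.
So 26 of 28 voters prefer V to R.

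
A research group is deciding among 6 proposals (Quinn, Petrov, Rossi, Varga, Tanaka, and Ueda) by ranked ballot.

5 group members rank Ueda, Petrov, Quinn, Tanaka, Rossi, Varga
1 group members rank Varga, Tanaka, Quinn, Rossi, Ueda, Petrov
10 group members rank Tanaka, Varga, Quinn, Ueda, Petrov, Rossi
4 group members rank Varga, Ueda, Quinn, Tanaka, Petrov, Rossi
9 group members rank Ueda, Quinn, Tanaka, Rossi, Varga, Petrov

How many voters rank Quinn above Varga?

14

Ballots ranking Quinn above Varga: 5+9 = 14.
Ballots ranking Varga above Quinn: 1+10+4 = 15.
So 14 of 29 voters prefer Quinn to Varga.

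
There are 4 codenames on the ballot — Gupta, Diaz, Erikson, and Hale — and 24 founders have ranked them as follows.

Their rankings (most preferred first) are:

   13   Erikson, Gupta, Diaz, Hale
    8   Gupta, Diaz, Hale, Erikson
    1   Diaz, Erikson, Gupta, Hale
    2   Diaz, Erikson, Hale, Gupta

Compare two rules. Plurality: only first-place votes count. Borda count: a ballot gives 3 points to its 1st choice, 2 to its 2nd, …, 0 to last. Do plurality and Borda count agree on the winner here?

No

Plurality first-place counts: Gupta 8, Diaz 3, Erikson 13, Hale 0 → Erikson.
Borda totals: Gupta 51, Diaz 38, Erikson 45, Hale 10 → Gupta.
The two rules disagree: plurality picks Erikson, Borda picks Gupta.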